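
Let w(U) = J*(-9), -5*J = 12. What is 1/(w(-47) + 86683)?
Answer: 5/433523 ≈ 1.1533e-5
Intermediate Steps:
J = -12/5 (J = -⅕*12 = -12/5 ≈ -2.4000)
w(U) = 108/5 (w(U) = -12/5*(-9) = 108/5)
1/(w(-47) + 86683) = 1/(108/5 + 86683) = 1/(433523/5) = 5/433523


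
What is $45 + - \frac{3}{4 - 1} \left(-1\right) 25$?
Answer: $70$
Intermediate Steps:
$45 + - \frac{3}{4 - 1} \left(-1\right) 25 = 45 + - \frac{3}{3} \left(-1\right) 25 = 45 + \left(-3\right) \frac{1}{3} \left(-1\right) 25 = 45 + \left(-1\right) \left(-1\right) 25 = 45 + 1 \cdot 25 = 45 + 25 = 70$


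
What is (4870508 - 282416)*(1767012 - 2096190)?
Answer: -1510298948376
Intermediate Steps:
(4870508 - 282416)*(1767012 - 2096190) = 4588092*(-329178) = -1510298948376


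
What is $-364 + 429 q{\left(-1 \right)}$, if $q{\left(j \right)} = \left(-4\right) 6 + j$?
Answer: $-11089$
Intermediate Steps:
$q{\left(j \right)} = -24 + j$
$-364 + 429 q{\left(-1 \right)} = -364 + 429 \left(-24 - 1\right) = -364 + 429 \left(-25\right) = -364 - 10725 = -11089$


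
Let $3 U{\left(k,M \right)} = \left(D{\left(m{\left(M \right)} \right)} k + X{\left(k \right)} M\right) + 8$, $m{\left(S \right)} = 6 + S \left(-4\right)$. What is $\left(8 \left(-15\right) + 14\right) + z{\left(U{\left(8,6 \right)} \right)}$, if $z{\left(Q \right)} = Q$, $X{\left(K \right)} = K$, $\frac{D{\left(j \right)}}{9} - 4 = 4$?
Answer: $\frac{314}{3} \approx 104.67$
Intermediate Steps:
$m{\left(S \right)} = 6 - 4 S$
$D{\left(j \right)} = 72$ ($D{\left(j \right)} = 36 + 9 \cdot 4 = 36 + 36 = 72$)
$U{\left(k,M \right)} = \frac{8}{3} + 24 k + \frac{M k}{3}$ ($U{\left(k,M \right)} = \frac{\left(72 k + k M\right) + 8}{3} = \frac{\left(72 k + M k\right) + 8}{3} = \frac{8 + 72 k + M k}{3} = \frac{8}{3} + 24 k + \frac{M k}{3}$)
$\left(8 \left(-15\right) + 14\right) + z{\left(U{\left(8,6 \right)} \right)} = \left(8 \left(-15\right) + 14\right) + \left(\frac{8}{3} + 24 \cdot 8 + \frac{1}{3} \cdot 6 \cdot 8\right) = \left(-120 + 14\right) + \left(\frac{8}{3} + 192 + 16\right) = -106 + \frac{632}{3} = \frac{314}{3}$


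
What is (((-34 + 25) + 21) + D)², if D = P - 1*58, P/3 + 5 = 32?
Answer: 1225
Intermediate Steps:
P = 81 (P = -15 + 3*32 = -15 + 96 = 81)
D = 23 (D = 81 - 1*58 = 81 - 58 = 23)
(((-34 + 25) + 21) + D)² = (((-34 + 25) + 21) + 23)² = ((-9 + 21) + 23)² = (12 + 23)² = 35² = 1225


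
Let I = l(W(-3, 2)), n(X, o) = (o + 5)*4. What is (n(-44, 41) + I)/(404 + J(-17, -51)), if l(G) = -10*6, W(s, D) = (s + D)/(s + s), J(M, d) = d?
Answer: 124/353 ≈ 0.35127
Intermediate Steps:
W(s, D) = (D + s)/(2*s) (W(s, D) = (D + s)/((2*s)) = (D + s)*(1/(2*s)) = (D + s)/(2*s))
l(G) = -60
n(X, o) = 20 + 4*o (n(X, o) = (5 + o)*4 = 20 + 4*o)
I = -60
(n(-44, 41) + I)/(404 + J(-17, -51)) = ((20 + 4*41) - 60)/(404 - 51) = ((20 + 164) - 60)/353 = (184 - 60)*(1/353) = 124*(1/353) = 124/353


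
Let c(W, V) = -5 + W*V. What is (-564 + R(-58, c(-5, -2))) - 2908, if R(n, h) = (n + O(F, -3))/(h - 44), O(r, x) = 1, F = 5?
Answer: -45117/13 ≈ -3470.5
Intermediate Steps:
c(W, V) = -5 + V*W
R(n, h) = (1 + n)/(-44 + h) (R(n, h) = (n + 1)/(h - 44) = (1 + n)/(-44 + h))
(-564 + R(-58, c(-5, -2))) - 2908 = (-564 + (1 - 58)/(-44 + (-5 - 2*(-5)))) - 2908 = (-564 - 57/(-44 + (-5 + 10))) - 2908 = (-564 - 57/(-44 + 5)) - 2908 = (-564 - 57/(-39)) - 2908 = (-564 - 1/39*(-57)) - 2908 = (-564 + 19/13) - 2908 = -7313/13 - 2908 = -45117/13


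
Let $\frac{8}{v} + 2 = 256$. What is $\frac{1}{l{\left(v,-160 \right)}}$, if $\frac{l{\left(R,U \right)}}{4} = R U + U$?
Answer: $- \frac{127}{83840} \approx -0.0015148$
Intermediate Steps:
$v = \frac{4}{127}$ ($v = \frac{8}{-2 + 256} = \frac{8}{254} = 8 \cdot \frac{1}{254} = \frac{4}{127} \approx 0.031496$)
$l{\left(R,U \right)} = 4 U + 4 R U$ ($l{\left(R,U \right)} = 4 \left(R U + U\right) = 4 \left(U + R U\right) = 4 U + 4 R U$)
$\frac{1}{l{\left(v,-160 \right)}} = \frac{1}{4 \left(-160\right) \left(1 + \frac{4}{127}\right)} = \frac{1}{4 \left(-160\right) \frac{131}{127}} = \frac{1}{- \frac{83840}{127}} = - \frac{127}{83840}$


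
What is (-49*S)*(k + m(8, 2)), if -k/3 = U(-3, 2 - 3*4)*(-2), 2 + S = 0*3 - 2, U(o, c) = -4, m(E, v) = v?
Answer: -4312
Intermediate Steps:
S = -4 (S = -2 + (0*3 - 2) = -2 + (0 - 2) = -2 - 2 = -4)
k = -24 (k = -(-12)*(-2) = -3*8 = -24)
(-49*S)*(k + m(8, 2)) = (-49*(-4))*(-24 + 2) = 196*(-22) = -4312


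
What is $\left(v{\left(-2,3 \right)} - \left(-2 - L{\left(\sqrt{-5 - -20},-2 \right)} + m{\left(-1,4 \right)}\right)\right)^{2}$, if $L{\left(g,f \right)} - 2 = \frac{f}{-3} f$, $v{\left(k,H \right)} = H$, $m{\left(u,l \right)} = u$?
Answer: $\frac{400}{9} \approx 44.444$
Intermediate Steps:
$L{\left(g,f \right)} = 2 - \frac{f^{2}}{3}$ ($L{\left(g,f \right)} = 2 + \frac{f}{-3} f = 2 + f \left(- \frac{1}{3}\right) f = 2 + - \frac{f}{3} f = 2 - \frac{f^{2}}{3}$)
$\left(v{\left(-2,3 \right)} - \left(-2 - L{\left(\sqrt{-5 - -20},-2 \right)} + m{\left(-1,4 \right)}\right)\right)^{2} = \left(3 + \left(\left(2 - \frac{\left(-2\right)^{2}}{3}\right) - \left(-2 - 1\right)\right)\right)^{2} = \left(3 + \left(\left(2 - \frac{4}{3}\right) - -3\right)\right)^{2} = \left(3 + \left(\left(2 - \frac{4}{3}\right) + 3\right)\right)^{2} = \left(3 + \left(\frac{2}{3} + 3\right)\right)^{2} = \left(3 + \frac{11}{3}\right)^{2} = \left(\frac{20}{3}\right)^{2} = \frac{400}{9}$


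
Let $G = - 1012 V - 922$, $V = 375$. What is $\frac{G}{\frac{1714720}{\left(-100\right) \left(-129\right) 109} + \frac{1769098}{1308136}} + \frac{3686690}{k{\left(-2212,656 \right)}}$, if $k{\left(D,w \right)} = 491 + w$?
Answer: $- \frac{19628945632195756990}{135650404042471} \approx -1.447 \cdot 10^{5}$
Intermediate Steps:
$G = -380422$ ($G = \left(-1012\right) 375 - 922 = -379500 - 922 = -380422$)
$\frac{G}{\frac{1714720}{\left(-100\right) \left(-129\right) 109} + \frac{1769098}{1308136}} + \frac{3686690}{k{\left(-2212,656 \right)}} = - \frac{380422}{\frac{1714720}{\left(-100\right) \left(-129\right) 109} + \frac{1769098}{1308136}} + \frac{3686690}{491 + 656} = - \frac{380422}{\frac{1714720}{12900 \cdot 109} + 1769098 \cdot \frac{1}{1308136}} + \frac{3686690}{1147} = - \frac{380422}{\frac{1714720}{1406100} + \frac{884549}{654068}} + 3686690 \cdot \frac{1}{1147} = - \frac{380422}{1714720 \cdot \frac{1}{1406100} + \frac{884549}{654068}} + \frac{3686690}{1147} = - \frac{380422}{\frac{85736}{70305} + \frac{884549}{654068}} + \frac{3686690}{1147} = - \frac{380422}{\frac{118265391493}{45984250740}} + \frac{3686690}{1147} = \left(-380422\right) \frac{45984250740}{118265391493} + \frac{3686690}{1147} = - \frac{17493420635012280}{118265391493} + \frac{3686690}{1147} = - \frac{19628945632195756990}{135650404042471}$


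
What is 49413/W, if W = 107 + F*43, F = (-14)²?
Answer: 16471/2845 ≈ 5.7895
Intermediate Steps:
F = 196
W = 8535 (W = 107 + 196*43 = 107 + 8428 = 8535)
49413/W = 49413/8535 = 49413*(1/8535) = 16471/2845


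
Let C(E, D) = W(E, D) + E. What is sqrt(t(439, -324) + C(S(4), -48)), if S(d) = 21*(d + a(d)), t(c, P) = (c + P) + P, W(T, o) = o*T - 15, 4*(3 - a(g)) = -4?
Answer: 2*I*sqrt(2030) ≈ 90.111*I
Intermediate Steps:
a(g) = 4 (a(g) = 3 - 1/4*(-4) = 3 + 1 = 4)
W(T, o) = -15 + T*o (W(T, o) = T*o - 15 = -15 + T*o)
t(c, P) = c + 2*P (t(c, P) = (P + c) + P = c + 2*P)
S(d) = 84 + 21*d (S(d) = 21*(d + 4) = 21*(4 + d) = 84 + 21*d)
C(E, D) = -15 + E + D*E (C(E, D) = (-15 + E*D) + E = (-15 + D*E) + E = -15 + E + D*E)
sqrt(t(439, -324) + C(S(4), -48)) = sqrt((439 + 2*(-324)) + (-15 + (84 + 21*4) - 48*(84 + 21*4))) = sqrt((439 - 648) + (-15 + (84 + 84) - 48*(84 + 84))) = sqrt(-209 + (-15 + 168 - 48*168)) = sqrt(-209 + (-15 + 168 - 8064)) = sqrt(-209 - 7911) = sqrt(-8120) = 2*I*sqrt(2030)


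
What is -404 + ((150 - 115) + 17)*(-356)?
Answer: -18916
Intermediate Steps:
-404 + ((150 - 115) + 17)*(-356) = -404 + (35 + 17)*(-356) = -404 + 52*(-356) = -404 - 18512 = -18916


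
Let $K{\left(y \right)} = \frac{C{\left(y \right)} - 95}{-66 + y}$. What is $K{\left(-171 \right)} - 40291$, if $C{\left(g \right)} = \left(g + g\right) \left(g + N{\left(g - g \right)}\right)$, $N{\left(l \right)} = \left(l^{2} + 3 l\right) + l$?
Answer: $- \frac{9607354}{237} \approx -40537.0$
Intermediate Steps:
$N{\left(l \right)} = l^{2} + 4 l$
$C{\left(g \right)} = 2 g^{2}$ ($C{\left(g \right)} = \left(g + g\right) \left(g + \left(g - g\right) \left(4 + \left(g - g\right)\right)\right) = 2 g \left(g + 0 \left(4 + 0\right)\right) = 2 g \left(g + 0 \cdot 4\right) = 2 g \left(g + 0\right) = 2 g g = 2 g^{2}$)
$K{\left(y \right)} = \frac{-95 + 2 y^{2}}{-66 + y}$ ($K{\left(y \right)} = \frac{2 y^{2} - 95}{-66 + y} = \frac{-95 + 2 y^{2}}{-66 + y}$)
$K{\left(-171 \right)} - 40291 = \frac{-95 + 2 \left(-171\right)^{2}}{-66 - 171} - 40291 = \frac{-95 + 2 \cdot 29241}{-237} - 40291 = - \frac{-95 + 58482}{237} - 40291 = \left(- \frac{1}{237}\right) 58387 - 40291 = - \frac{58387}{237} - 40291 = - \frac{9607354}{237}$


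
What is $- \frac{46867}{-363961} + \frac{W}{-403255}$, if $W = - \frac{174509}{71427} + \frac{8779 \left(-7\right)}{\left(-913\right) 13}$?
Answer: $\frac{246483146019806533}{1914246199360169961} \approx 0.12876$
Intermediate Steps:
$W = \frac{2318156110}{847767063}$ ($W = \left(-174509\right) \frac{1}{71427} - \frac{61453}{-11869} = - \frac{174509}{71427} - - \frac{61453}{11869} = - \frac{174509}{71427} + \frac{61453}{11869} = \frac{2318156110}{847767063} \approx 2.7344$)
$- \frac{46867}{-363961} + \frac{W}{-403255} = - \frac{46867}{-363961} + \frac{2318156110}{847767063 \left(-403255\right)} = \left(-46867\right) \left(- \frac{1}{363961}\right) + \frac{2318156110}{847767063} \left(- \frac{1}{403255}\right) = \frac{46867}{363961} - \frac{463631222}{68373261398013} = \frac{246483146019806533}{1914246199360169961}$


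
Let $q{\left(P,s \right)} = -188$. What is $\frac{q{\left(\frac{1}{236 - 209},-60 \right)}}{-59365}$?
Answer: $\frac{188}{59365} \approx 0.0031669$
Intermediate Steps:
$\frac{q{\left(\frac{1}{236 - 209},-60 \right)}}{-59365} = - \frac{188}{-59365} = \left(-188\right) \left(- \frac{1}{59365}\right) = \frac{188}{59365}$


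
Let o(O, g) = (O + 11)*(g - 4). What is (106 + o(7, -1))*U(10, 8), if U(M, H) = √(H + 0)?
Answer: 32*√2 ≈ 45.255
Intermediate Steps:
o(O, g) = (-4 + g)*(11 + O) (o(O, g) = (11 + O)*(-4 + g) = (-4 + g)*(11 + O))
U(M, H) = √H
(106 + o(7, -1))*U(10, 8) = (106 + (-44 - 4*7 + 11*(-1) + 7*(-1)))*√8 = (106 + (-44 - 28 - 11 - 7))*(2*√2) = (106 - 90)*(2*√2) = 16*(2*√2) = 32*√2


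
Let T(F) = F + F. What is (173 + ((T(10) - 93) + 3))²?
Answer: 10609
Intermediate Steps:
T(F) = 2*F
(173 + ((T(10) - 93) + 3))² = (173 + ((2*10 - 93) + 3))² = (173 + ((20 - 93) + 3))² = (173 + (-73 + 3))² = (173 - 70)² = 103² = 10609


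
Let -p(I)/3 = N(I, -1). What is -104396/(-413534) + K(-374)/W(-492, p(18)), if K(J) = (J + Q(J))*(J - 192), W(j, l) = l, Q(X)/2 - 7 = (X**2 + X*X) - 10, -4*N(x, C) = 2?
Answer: -130868699709662/620301 ≈ -2.1098e+8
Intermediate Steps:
N(x, C) = -1/2 (N(x, C) = -1/4*2 = -1/2)
p(I) = 3/2 (p(I) = -3*(-1/2) = 3/2)
Q(X) = -6 + 4*X**2 (Q(X) = 14 + 2*((X**2 + X*X) - 10) = 14 + 2*((X**2 + X**2) - 10) = 14 + 2*(2*X**2 - 10) = 14 + 2*(-10 + 2*X**2) = 14 + (-20 + 4*X**2) = -6 + 4*X**2)
K(J) = (-192 + J)*(-6 + J + 4*J**2) (K(J) = (J + (-6 + 4*J**2))*(J - 192) = (-6 + J + 4*J**2)*(-192 + J) = (-192 + J)*(-6 + J + 4*J**2))
-104396/(-413534) + K(-374)/W(-492, p(18)) = -104396/(-413534) + (1152 - 767*(-374)**2 - 198*(-374) + 4*(-374)**3)/(3/2) = -104396*(-1/413534) + (1152 - 767*139876 + 74052 + 4*(-52313624))*(2/3) = 52198/206767 + (1152 - 107284892 + 74052 - 209254496)*(2/3) = 52198/206767 - 316464184*2/3 = 52198/206767 - 632928368/3 = -130868699709662/620301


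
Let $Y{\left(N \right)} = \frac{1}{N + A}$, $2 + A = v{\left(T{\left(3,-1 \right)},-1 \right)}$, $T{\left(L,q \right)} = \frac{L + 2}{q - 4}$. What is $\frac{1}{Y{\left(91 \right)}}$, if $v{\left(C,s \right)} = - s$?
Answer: $90$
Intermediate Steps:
$T{\left(L,q \right)} = \frac{2 + L}{-4 + q}$
$A = -1$ ($A = -2 - -1 = -2 + 1 = -1$)
$Y{\left(N \right)} = \frac{1}{-1 + N}$ ($Y{\left(N \right)} = \frac{1}{N - 1} = \frac{1}{-1 + N}$)
$\frac{1}{Y{\left(91 \right)}} = \frac{1}{\frac{1}{-1 + 91}} = \frac{1}{\frac{1}{90}} = 90$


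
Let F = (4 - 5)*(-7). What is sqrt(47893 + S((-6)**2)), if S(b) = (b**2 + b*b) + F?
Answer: 2*sqrt(12623) ≈ 224.70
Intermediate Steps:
F = 7 (F = -1*(-7) = 7)
S(b) = 7 + 2*b**2 (S(b) = (b**2 + b*b) + 7 = (b**2 + b**2) + 7 = 2*b**2 + 7 = 7 + 2*b**2)
sqrt(47893 + S((-6)**2)) = sqrt(47893 + (7 + 2*((-6)**2)**2)) = sqrt(47893 + (7 + 2*36**2)) = sqrt(47893 + (7 + 2*1296)) = sqrt(47893 + (7 + 2592)) = sqrt(47893 + 2599) = sqrt(50492) = 2*sqrt(12623)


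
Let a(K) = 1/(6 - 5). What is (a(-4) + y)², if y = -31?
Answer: 900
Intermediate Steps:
a(K) = 1 (a(K) = 1/1 = 1)
(a(-4) + y)² = (1 - 31)² = (-30)² = 900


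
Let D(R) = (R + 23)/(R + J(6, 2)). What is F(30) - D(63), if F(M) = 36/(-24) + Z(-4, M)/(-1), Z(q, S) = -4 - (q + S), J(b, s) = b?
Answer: 3761/138 ≈ 27.254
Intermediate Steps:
D(R) = (23 + R)/(6 + R) (D(R) = (R + 23)/(R + 6) = (23 + R)/(6 + R))
Z(q, S) = -4 - S - q (Z(q, S) = -4 - (S + q) = -4 + (-S - q) = -4 - S - q)
F(M) = -3/2 + M (F(M) = 36/(-24) + (-4 - M - 1*(-4))/(-1) = 36*(-1/24) + (-4 - M + 4)*(-1) = -3/2 - M*(-1) = -3/2 + M)
F(30) - D(63) = (-3/2 + 30) - (23 + 63)/(6 + 63) = 57/2 - 86/69 = 3761/138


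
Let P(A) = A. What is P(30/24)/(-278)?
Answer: -5/1112 ≈ -0.0044964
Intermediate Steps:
P(30/24)/(-278) = (30/24)/(-278) = (30*(1/24))*(-1/278) = (5/4)*(-1/278) = -5/1112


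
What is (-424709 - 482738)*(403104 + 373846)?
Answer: -705040946650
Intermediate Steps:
(-424709 - 482738)*(403104 + 373846) = -907447*776950 = -705040946650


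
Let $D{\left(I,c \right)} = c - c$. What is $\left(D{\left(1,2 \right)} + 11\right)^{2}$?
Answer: $121$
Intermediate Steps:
$D{\left(I,c \right)} = 0$
$\left(D{\left(1,2 \right)} + 11\right)^{2} = \left(0 + 11\right)^{2} = 11^{2} = 121$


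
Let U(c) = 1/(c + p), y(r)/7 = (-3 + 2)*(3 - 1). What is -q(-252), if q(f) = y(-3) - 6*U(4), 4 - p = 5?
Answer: 16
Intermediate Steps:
p = -1 (p = 4 - 1*5 = 4 - 5 = -1)
y(r) = -14 (y(r) = 7*((-3 + 2)*(3 - 1)) = 7*(-1*2) = 7*(-2) = -14)
U(c) = 1/(-1 + c) (U(c) = 1/(c - 1) = 1/(-1 + c))
q(f) = -16 (q(f) = -14 - 6/(-1 + 4) = -14 - 6/3 = -14 - 6*⅓ = -14 - 2 = -16)
-q(-252) = -1*(-16) = 16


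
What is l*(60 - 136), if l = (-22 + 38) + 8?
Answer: -1824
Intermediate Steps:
l = 24 (l = 16 + 8 = 24)
l*(60 - 136) = 24*(60 - 136) = 24*(-76) = -1824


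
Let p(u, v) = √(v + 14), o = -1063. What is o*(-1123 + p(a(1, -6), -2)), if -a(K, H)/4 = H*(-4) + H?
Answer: 1193749 - 2126*√3 ≈ 1.1901e+6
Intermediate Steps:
a(K, H) = 12*H (a(K, H) = -4*(H*(-4) + H) = -4*(-4*H + H) = -(-12)*H = 12*H)
p(u, v) = √(14 + v)
o*(-1123 + p(a(1, -6), -2)) = -1063*(-1123 + √(14 - 2)) = -1063*(-1123 + √12) = -1063*(-1123 + 2*√3) = 1193749 - 2126*√3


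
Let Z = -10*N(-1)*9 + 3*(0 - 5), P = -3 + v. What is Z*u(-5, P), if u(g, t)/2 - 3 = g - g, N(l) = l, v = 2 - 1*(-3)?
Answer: 450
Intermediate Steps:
v = 5 (v = 2 + 3 = 5)
P = 2 (P = -3 + 5 = 2)
u(g, t) = 6 (u(g, t) = 6 + 2*(g - g) = 6 + 2*0 = 6 + 0 = 6)
Z = 75 (Z = -10*(-1)*9 + 3*(0 - 5) = 10*9 + 3*(-5) = 90 - 15 = 75)
Z*u(-5, P) = 75*6 = 450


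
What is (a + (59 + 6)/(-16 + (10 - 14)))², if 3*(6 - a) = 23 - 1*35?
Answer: 729/16 ≈ 45.563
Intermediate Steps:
a = 10 (a = 6 - (23 - 1*35)/3 = 6 - (23 - 35)/3 = 6 - ⅓*(-12) = 6 + 4 = 10)
(a + (59 + 6)/(-16 + (10 - 14)))² = (10 + (59 + 6)/(-16 + (10 - 14)))² = (10 + 65/(-16 - 4))² = (10 + 65/(-20))² = (10 + 65*(-1/20))² = (10 - 13/4)² = (27/4)² = 729/16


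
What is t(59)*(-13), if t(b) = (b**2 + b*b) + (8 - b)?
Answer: -89843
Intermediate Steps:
t(b) = 8 - b + 2*b**2 (t(b) = (b**2 + b**2) + (8 - b) = 2*b**2 + (8 - b) = 8 - b + 2*b**2)
t(59)*(-13) = (8 - 1*59 + 2*59**2)*(-13) = (8 - 59 + 2*3481)*(-13) = (8 - 59 + 6962)*(-13) = 6911*(-13) = -89843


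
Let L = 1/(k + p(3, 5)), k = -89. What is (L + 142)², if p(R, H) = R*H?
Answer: 110397049/5476 ≈ 20160.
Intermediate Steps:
p(R, H) = H*R
L = -1/74 (L = 1/(-89 + 5*3) = 1/(-89 + 15) = 1/(-74) = -1/74 ≈ -0.013514)
(L + 142)² = (-1/74 + 142)² = (10507/74)² = 110397049/5476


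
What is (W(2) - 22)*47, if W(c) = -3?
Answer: -1175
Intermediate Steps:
(W(2) - 22)*47 = (-3 - 22)*47 = -25*47 = -1175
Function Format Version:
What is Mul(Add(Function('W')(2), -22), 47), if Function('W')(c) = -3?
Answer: -1175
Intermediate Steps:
Mul(Add(Function('W')(2), -22), 47) = Mul(Add(-3, -22), 47) = Mul(-25, 47) = -1175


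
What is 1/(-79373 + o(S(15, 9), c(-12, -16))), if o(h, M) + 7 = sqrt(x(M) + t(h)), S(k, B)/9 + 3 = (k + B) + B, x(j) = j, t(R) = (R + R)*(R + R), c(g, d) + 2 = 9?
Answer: -79380/6300892793 - sqrt(291607)/6300892793 ≈ -1.2684e-5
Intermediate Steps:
c(g, d) = 7 (c(g, d) = -2 + 9 = 7)
t(R) = 4*R**2 (t(R) = (2*R)*(2*R) = 4*R**2)
S(k, B) = -27 + 9*k + 18*B (S(k, B) = -27 + 9*((k + B) + B) = -27 + 9*((B + k) + B) = -27 + 9*(k + 2*B) = -27 + (9*k + 18*B) = -27 + 9*k + 18*B)
o(h, M) = -7 + sqrt(M + 4*h**2)
1/(-79373 + o(S(15, 9), c(-12, -16))) = 1/(-79373 + (-7 + sqrt(7 + 4*(-27 + 9*15 + 18*9)**2))) = 1/(-79373 + (-7 + sqrt(7 + 4*(-27 + 135 + 162)**2))) = 1/(-79373 + (-7 + sqrt(7 + 4*270**2))) = 1/(-79373 + (-7 + sqrt(7 + 4*72900))) = 1/(-79373 + (-7 + sqrt(7 + 291600))) = 1/(-79373 + (-7 + sqrt(291607))) = 1/(-79380 + sqrt(291607))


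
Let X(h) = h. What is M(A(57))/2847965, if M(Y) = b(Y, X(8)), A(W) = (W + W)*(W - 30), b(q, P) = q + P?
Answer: 3086/2847965 ≈ 0.0010836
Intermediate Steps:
b(q, P) = P + q
A(W) = 2*W*(-30 + W) (A(W) = (2*W)*(-30 + W) = 2*W*(-30 + W))
M(Y) = 8 + Y
M(A(57))/2847965 = (8 + 2*57*(-30 + 57))/2847965 = (8 + 2*57*27)*(1/2847965) = (8 + 3078)*(1/2847965) = 3086*(1/2847965) = 3086/2847965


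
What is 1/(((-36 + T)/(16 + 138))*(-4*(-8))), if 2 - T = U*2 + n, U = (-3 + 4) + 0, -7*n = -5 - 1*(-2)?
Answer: -539/4080 ≈ -0.13211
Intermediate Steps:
n = 3/7 (n = -(-5 - 1*(-2))/7 = -(-5 + 2)/7 = -⅐*(-3) = 3/7 ≈ 0.42857)
U = 1 (U = 1 + 0 = 1)
T = -3/7 (T = 2 - (1*2 + 3/7) = 2 - (2 + 3/7) = 2 - 1*17/7 = 2 - 17/7 = -3/7 ≈ -0.42857)
1/(((-36 + T)/(16 + 138))*(-4*(-8))) = 1/(((-36 - 3/7)/(16 + 138))*(-4*(-8))) = 1/(-255/7/154*32) = 1/(-255/7*1/154*32) = 1/(-255/1078*32) = 1/(-4080/539) = -539/4080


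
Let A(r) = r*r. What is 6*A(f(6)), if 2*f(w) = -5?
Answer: 75/2 ≈ 37.500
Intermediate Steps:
f(w) = -5/2 (f(w) = (1/2)*(-5) = -5/2)
A(r) = r**2
6*A(f(6)) = 6*(-5/2)**2 = 6*(25/4) = 75/2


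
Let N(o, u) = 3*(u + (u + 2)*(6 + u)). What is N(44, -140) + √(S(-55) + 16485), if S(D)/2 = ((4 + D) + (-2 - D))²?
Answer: 55056 + √16493 ≈ 55184.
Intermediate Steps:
S(D) = 8 (S(D) = 2*((4 + D) + (-2 - D))² = 2*2² = 2*4 = 8)
N(o, u) = 3*u + 3*(2 + u)*(6 + u) (N(o, u) = 3*(u + (2 + u)*(6 + u)) = 3*u + 3*(2 + u)*(6 + u))
N(44, -140) + √(S(-55) + 16485) = (36 + 3*(-140)² + 27*(-140)) + √(8 + 16485) = (36 + 3*19600 - 3780) + √16493 = (36 + 58800 - 3780) + √16493 = 55056 + √16493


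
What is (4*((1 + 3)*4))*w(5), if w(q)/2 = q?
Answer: 640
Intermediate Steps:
w(q) = 2*q
(4*((1 + 3)*4))*w(5) = (4*((1 + 3)*4))*(2*5) = (4*(4*4))*10 = (4*16)*10 = 64*10 = 640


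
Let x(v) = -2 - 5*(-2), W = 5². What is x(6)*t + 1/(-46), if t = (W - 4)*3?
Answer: 23183/46 ≈ 503.98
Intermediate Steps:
W = 25
x(v) = 8 (x(v) = -2 + 10 = 8)
t = 63 (t = (25 - 4)*3 = 21*3 = 63)
x(6)*t + 1/(-46) = 8*63 + 1/(-46) = 504 - 1/46 = 23183/46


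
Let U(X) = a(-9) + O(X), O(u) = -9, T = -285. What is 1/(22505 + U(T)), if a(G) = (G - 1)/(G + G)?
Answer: 9/202469 ≈ 4.4451e-5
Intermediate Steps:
a(G) = (-1 + G)/(2*G) (a(G) = (-1 + G)/((2*G)) = (-1 + G)*(1/(2*G)) = (-1 + G)/(2*G))
U(X) = -76/9 (U(X) = (½)*(-1 - 9)/(-9) - 9 = (½)*(-⅑)*(-10) - 9 = 5/9 - 9 = -76/9)
1/(22505 + U(T)) = 1/(22505 - 76/9) = 1/(202469/9) = 9/202469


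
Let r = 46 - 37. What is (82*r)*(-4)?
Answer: -2952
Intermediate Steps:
r = 9
(82*r)*(-4) = (82*9)*(-4) = 738*(-4) = -2952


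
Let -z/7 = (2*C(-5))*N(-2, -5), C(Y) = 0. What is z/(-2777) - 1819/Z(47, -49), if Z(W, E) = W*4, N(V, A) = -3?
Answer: -1819/188 ≈ -9.6755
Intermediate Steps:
Z(W, E) = 4*W
z = 0 (z = -7*2*0*(-3) = -0*(-3) = -7*0 = 0)
z/(-2777) - 1819/Z(47, -49) = 0/(-2777) - 1819/(4*47) = 0*(-1/2777) - 1819/188 = 0 - 1819*1/188 = 0 - 1819/188 = -1819/188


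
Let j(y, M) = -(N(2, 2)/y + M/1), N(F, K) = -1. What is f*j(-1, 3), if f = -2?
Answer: 8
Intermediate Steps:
j(y, M) = 1/y - M (j(y, M) = -(-1/y + M/1) = -(-1/y + M*1) = -(-1/y + M) = -(M - 1/y) = 1/y - M)
f*j(-1, 3) = -2*(1/(-1) - 1*3) = -2*(-1 - 3) = -2*(-4) = 8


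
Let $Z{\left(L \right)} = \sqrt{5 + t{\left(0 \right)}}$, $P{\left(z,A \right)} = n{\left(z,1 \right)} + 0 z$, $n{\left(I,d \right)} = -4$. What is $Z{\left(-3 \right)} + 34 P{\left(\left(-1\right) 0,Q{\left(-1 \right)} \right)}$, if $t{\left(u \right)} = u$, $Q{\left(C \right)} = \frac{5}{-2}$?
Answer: $-136 + \sqrt{5} \approx -133.76$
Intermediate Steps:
$Q{\left(C \right)} = - \frac{5}{2}$ ($Q{\left(C \right)} = 5 \left(- \frac{1}{2}\right) = - \frac{5}{2}$)
$P{\left(z,A \right)} = -4$ ($P{\left(z,A \right)} = -4 + 0 z = -4 + 0 = -4$)
$Z{\left(L \right)} = \sqrt{5}$ ($Z{\left(L \right)} = \sqrt{5 + 0} = \sqrt{5}$)
$Z{\left(-3 \right)} + 34 P{\left(\left(-1\right) 0,Q{\left(-1 \right)} \right)} = \sqrt{5} + 34 \left(-4\right) = \sqrt{5} - 136 = -136 + \sqrt{5}$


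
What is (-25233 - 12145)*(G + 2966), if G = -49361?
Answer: 1734152310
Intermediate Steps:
(-25233 - 12145)*(G + 2966) = (-25233 - 12145)*(-49361 + 2966) = -37378*(-46395) = 1734152310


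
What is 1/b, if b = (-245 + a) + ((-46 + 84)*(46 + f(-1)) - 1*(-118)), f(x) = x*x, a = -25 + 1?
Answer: 1/1635 ≈ 0.00061162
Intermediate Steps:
a = -24
f(x) = x**2
b = 1635 (b = (-245 - 24) + ((-46 + 84)*(46 + (-1)**2) - 1*(-118)) = -269 + (38*(46 + 1) + 118) = -269 + (38*47 + 118) = -269 + (1786 + 118) = -269 + 1904 = 1635)
1/b = 1/1635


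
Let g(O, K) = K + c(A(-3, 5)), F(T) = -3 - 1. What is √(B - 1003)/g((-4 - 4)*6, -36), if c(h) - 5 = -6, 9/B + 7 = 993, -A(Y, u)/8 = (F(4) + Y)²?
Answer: -I*√975103714/36482 ≈ -0.85595*I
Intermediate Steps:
F(T) = -4
A(Y, u) = -8*(-4 + Y)²
B = 9/986 (B = 9/(-7 + 993) = 9/986 ≈ 0.0091278)
c(h) = -1 (c(h) = 5 - 6 = -1)
g(O, K) = -1 + K (g(O, K) = K - 1 = -1 + K)
√(B - 1003)/g((-4 - 4)*6, -36) = √(9/986 - 1003)/(-1 - 36) = √(-988949/986)/(-37) = (I*√975103714/986)*(-1/37) = -I*√975103714/36482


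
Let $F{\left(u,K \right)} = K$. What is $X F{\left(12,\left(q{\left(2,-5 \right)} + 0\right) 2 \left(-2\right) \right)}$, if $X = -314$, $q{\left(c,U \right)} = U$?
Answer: $-6280$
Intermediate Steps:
$X F{\left(12,\left(q{\left(2,-5 \right)} + 0\right) 2 \left(-2\right) \right)} = - 314 \left(-5 + 0\right) 2 \left(-2\right) = - 314 \left(\left(-5\right) \left(-4\right)\right) = \left(-314\right) 20 = -6280$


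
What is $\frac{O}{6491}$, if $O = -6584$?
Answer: $- \frac{6584}{6491} \approx -1.0143$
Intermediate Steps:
$\frac{O}{6491} = - \frac{6584}{6491}$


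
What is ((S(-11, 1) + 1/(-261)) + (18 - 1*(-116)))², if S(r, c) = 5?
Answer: 1316093284/68121 ≈ 19320.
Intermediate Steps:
((S(-11, 1) + 1/(-261)) + (18 - 1*(-116)))² = ((5 + 1/(-261)) + (18 - 1*(-116)))² = ((5 - 1/261) + (18 + 116))² = (1304/261 + 134)² = (36278/261)² = 1316093284/68121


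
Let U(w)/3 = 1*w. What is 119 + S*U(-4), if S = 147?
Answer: -1645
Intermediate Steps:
U(w) = 3*w (U(w) = 3*(1*w) = 3*w)
119 + S*U(-4) = 119 + 147*(3*(-4)) = 119 + 147*(-12) = 119 - 1764 = -1645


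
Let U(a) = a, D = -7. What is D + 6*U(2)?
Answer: 5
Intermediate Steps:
D + 6*U(2) = -7 + 6*2 = -7 + 12 = 5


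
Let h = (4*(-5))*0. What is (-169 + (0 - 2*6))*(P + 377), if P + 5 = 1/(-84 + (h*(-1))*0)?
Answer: -5655707/84 ≈ -67330.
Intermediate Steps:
h = 0 (h = -20*0 = 0)
P = -421/84 (P = -5 + 1/(-84 + (0*(-1))*0) = -5 + 1/(-84 + 0*0) = -5 + 1/(-84 + 0) = -5 + 1/(-84) = -5 - 1/84 = -421/84 ≈ -5.0119)
(-169 + (0 - 2*6))*(P + 377) = (-169 + (0 - 2*6))*(-421/84 + 377) = (-169 + (0 - 12))*(31247/84) = (-169 - 12)*(31247/84) = -181*31247/84 = -5655707/84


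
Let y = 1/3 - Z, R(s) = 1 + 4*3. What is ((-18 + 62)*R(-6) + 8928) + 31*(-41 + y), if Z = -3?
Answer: 24997/3 ≈ 8332.3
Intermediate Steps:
R(s) = 13 (R(s) = 1 + 12 = 13)
y = 10/3 (y = 1/3 - 1*(-3) = 1/3 + 3 = 10/3 ≈ 3.3333)
((-18 + 62)*R(-6) + 8928) + 31*(-41 + y) = ((-18 + 62)*13 + 8928) + 31*(-41 + 10/3) = (44*13 + 8928) + 31*(-113/3) = (572 + 8928) - 3503/3 = 9500 - 3503/3 = 24997/3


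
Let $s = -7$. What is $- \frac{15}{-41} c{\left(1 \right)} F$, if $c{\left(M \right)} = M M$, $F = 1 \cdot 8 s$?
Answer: $- \frac{840}{41} \approx -20.488$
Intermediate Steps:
$F = -56$ ($F = 1 \cdot 8 \left(-7\right) = 8 \left(-7\right) = -56$)
$c{\left(M \right)} = M^{2}$
$- \frac{15}{-41} c{\left(1 \right)} F = - \frac{15}{-41} \cdot 1^{2} \left(-56\right) = \left(-15\right) \left(- \frac{1}{41}\right) 1 \left(-56\right) = \frac{15}{41} \left(-56\right) = - \frac{840}{41}$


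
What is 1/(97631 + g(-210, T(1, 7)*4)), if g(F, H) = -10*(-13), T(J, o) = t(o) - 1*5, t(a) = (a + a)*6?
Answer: 1/97761 ≈ 1.0229e-5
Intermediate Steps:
t(a) = 12*a (t(a) = (2*a)*6 = 12*a)
T(J, o) = -5 + 12*o (T(J, o) = 12*o - 1*5 = 12*o - 5 = -5 + 12*o)
g(F, H) = 130
1/(97631 + g(-210, T(1, 7)*4)) = 1/(97631 + 130) = 1/97761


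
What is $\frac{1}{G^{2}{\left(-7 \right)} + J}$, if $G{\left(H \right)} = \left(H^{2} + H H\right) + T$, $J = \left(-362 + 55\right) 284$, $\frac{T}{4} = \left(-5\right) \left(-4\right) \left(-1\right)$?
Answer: $- \frac{1}{86864} \approx -1.1512 \cdot 10^{-5}$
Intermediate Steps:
$T = -80$ ($T = 4 \left(-5\right) \left(-4\right) \left(-1\right) = 4 \cdot 20 \left(-1\right) = 4 \left(-20\right) = -80$)
$J = -87188$ ($J = \left(-307\right) 284 = -87188$)
$G{\left(H \right)} = -80 + 2 H^{2}$ ($G{\left(H \right)} = \left(H^{2} + H H\right) - 80 = \left(H^{2} + H^{2}\right) - 80 = 2 H^{2} - 80 = -80 + 2 H^{2}$)
$\frac{1}{G^{2}{\left(-7 \right)} + J} = \frac{1}{\left(-80 + 2 \left(-7\right)^{2}\right)^{2} - 87188} = \frac{1}{\left(-80 + 2 \cdot 49\right)^{2} - 87188} = \frac{1}{\left(-80 + 98\right)^{2} - 87188} = \frac{1}{18^{2} - 87188} = \frac{1}{324 - 87188} = \frac{1}{-86864} = - \frac{1}{86864}$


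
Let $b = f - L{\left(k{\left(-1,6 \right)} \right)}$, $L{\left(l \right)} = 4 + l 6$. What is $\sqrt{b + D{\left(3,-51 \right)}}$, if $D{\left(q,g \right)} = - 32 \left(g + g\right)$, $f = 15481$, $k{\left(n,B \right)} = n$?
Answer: $3 \sqrt{2083} \approx 136.92$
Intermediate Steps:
$D{\left(q,g \right)} = - 64 g$ ($D{\left(q,g \right)} = - 32 \cdot 2 g = - 64 g$)
$L{\left(l \right)} = 4 + 6 l$
$b = 15483$ ($b = 15481 - \left(4 + 6 \left(-1\right)\right) = 15481 - \left(4 - 6\right) = 15481 - -2 = 15481 + 2 = 15483$)
$\sqrt{b + D{\left(3,-51 \right)}} = \sqrt{15483 - -3264} = \sqrt{15483 + 3264} = \sqrt{18747} = 3 \sqrt{2083}$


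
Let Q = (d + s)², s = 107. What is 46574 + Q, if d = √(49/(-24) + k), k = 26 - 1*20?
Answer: 1392647/24 + 107*√570/6 ≈ 58453.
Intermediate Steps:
k = 6 (k = 26 - 20 = 6)
d = √570/12 (d = √(49/(-24) + 6) = √(49*(-1/24) + 6) = √(-49/24 + 6) = √(95/24) = √570/12 ≈ 1.9896)
Q = (107 + √570/12)² (Q = (√570/12 + 107)² = (107 + √570/12)² ≈ 11879.)
46574 + Q = 46574 + (1284 + √570)²/144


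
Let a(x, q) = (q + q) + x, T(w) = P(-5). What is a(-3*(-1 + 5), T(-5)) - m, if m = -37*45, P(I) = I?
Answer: 1643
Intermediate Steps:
T(w) = -5
a(x, q) = x + 2*q (a(x, q) = 2*q + x = x + 2*q)
m = -1665
a(-3*(-1 + 5), T(-5)) - m = (-3*(-1 + 5) + 2*(-5)) - 1*(-1665) = (-3*4 - 10) + 1665 = (-12 - 10) + 1665 = -22 + 1665 = 1643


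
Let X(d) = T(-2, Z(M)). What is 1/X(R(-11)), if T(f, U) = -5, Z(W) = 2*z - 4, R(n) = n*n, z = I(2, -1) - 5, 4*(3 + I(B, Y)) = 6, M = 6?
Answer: -1/5 ≈ -0.20000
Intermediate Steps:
I(B, Y) = -3/2 (I(B, Y) = -3 + (1/4)*6 = -3 + 3/2 = -3/2)
z = -13/2 (z = -3/2 - 5 = -13/2 ≈ -6.5000)
R(n) = n**2
Z(W) = -17 (Z(W) = 2*(-13/2) - 4 = -13 - 4 = -17)
X(d) = -5
1/X(R(-11)) = 1/(-5) = -1/5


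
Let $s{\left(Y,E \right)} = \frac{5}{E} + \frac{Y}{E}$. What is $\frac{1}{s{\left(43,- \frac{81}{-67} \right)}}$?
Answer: $\frac{27}{1072} \approx 0.025187$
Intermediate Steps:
$\frac{1}{s{\left(43,- \frac{81}{-67} \right)}} = \frac{1}{\frac{1}{\left(-81\right) \frac{1}{-67}} \left(5 + 43\right)} = \frac{1}{\frac{1}{\left(-81\right) \left(- \frac{1}{67}\right)} 48} = \frac{1}{\frac{1}{\frac{81}{67}} \cdot 48} = \frac{1}{\frac{67}{81} \cdot 48} = \frac{1}{\frac{1072}{27}} = \frac{27}{1072}$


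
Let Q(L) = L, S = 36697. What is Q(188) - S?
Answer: -36509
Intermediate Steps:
Q(188) - S = 188 - 1*36697 = 188 - 36697 = -36509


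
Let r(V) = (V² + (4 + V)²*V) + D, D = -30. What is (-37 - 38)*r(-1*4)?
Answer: 1050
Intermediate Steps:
r(V) = -30 + V² + V*(4 + V)² (r(V) = (V² + (4 + V)²*V) - 30 = (V² + V*(4 + V)²) - 30 = -30 + V² + V*(4 + V)²)
(-37 - 38)*r(-1*4) = (-37 - 38)*(-30 + (-1*4)² + (-1*4)*(4 - 1*4)²) = -75*(-30 + (-4)² - 4*(4 - 4)²) = -75*(-30 + 16 - 4*0²) = -75*(-30 + 16 - 4*0) = -75*(-30 + 16 + 0) = -75*(-14) = 1050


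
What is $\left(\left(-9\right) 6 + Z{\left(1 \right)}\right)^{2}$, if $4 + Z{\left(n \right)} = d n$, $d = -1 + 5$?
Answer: $2916$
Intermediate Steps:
$d = 4$
$Z{\left(n \right)} = -4 + 4 n$
$\left(\left(-9\right) 6 + Z{\left(1 \right)}\right)^{2} = \left(\left(-9\right) 6 + \left(-4 + 4 \cdot 1\right)\right)^{2} = \left(-54 + \left(-4 + 4\right)\right)^{2} = \left(-54 + 0\right)^{2} = \left(-54\right)^{2} = 2916$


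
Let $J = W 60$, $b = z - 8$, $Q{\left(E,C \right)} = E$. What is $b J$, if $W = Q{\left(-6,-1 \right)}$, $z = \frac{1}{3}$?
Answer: $2760$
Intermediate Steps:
$z = \frac{1}{3} \approx 0.33333$
$W = -6$
$b = - \frac{23}{3}$ ($b = \frac{1}{3} - 8 = - \frac{23}{3} \approx -7.6667$)
$J = -360$ ($J = \left(-6\right) 60 = -360$)
$b J = \left(- \frac{23}{3}\right) \left(-360\right) = 2760$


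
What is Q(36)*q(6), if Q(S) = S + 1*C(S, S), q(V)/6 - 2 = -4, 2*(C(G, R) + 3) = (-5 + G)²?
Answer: -6162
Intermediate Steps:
C(G, R) = -3 + (-5 + G)²/2
q(V) = -12 (q(V) = 12 + 6*(-4) = 12 - 24 = -12)
Q(S) = -3 + S + (-5 + S)²/2 (Q(S) = S + 1*(-3 + (-5 + S)²/2) = S + (-3 + (-5 + S)²/2) = -3 + S + (-5 + S)²/2)
Q(36)*q(6) = (19/2 + (½)*36² - 4*36)*(-12) = (19/2 + (½)*1296 - 144)*(-12) = (19/2 + 648 - 144)*(-12) = (1027/2)*(-12) = -6162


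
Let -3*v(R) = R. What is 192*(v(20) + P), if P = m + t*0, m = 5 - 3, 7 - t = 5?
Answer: -896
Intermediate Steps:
t = 2 (t = 7 - 1*5 = 7 - 5 = 2)
m = 2
v(R) = -R/3
P = 2 (P = 2 + 2*0 = 2 + 0 = 2)
192*(v(20) + P) = 192*(-⅓*20 + 2) = 192*(-20/3 + 2) = 192*(-14/3) = -896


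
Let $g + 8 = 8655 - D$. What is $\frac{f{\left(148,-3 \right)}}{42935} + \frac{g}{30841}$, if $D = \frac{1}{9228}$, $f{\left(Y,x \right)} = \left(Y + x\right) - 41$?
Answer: $\frac{3455575979317}{12219333115380} \approx 0.2828$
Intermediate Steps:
$f{\left(Y,x \right)} = -41 + Y + x$
$D = \frac{1}{9228} \approx 0.00010837$
$g = \frac{79794515}{9228}$ ($g = -8 + \left(8655 - \frac{1}{9228}\right) = -8 + \frac{79868339}{9228} = \frac{79794515}{9228} \approx 8647.0$)
$\frac{f{\left(148,-3 \right)}}{42935} + \frac{g}{30841} = \frac{-41 + 148 - 3}{42935} + \frac{79794515}{9228 \cdot 30841} = 104 \cdot \frac{1}{42935} + \frac{79794515}{9228} \cdot \frac{1}{30841} = \frac{104}{42935} + \frac{79794515}{284600748} = \frac{3455575979317}{12219333115380}$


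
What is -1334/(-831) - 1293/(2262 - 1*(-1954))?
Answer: 4549661/3503496 ≈ 1.2986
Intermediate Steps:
-1334/(-831) - 1293/(2262 - 1*(-1954)) = -1334*(-1/831) - 1293/(2262 + 1954) = 1334/831 - 1293/4216 = 4549661/3503496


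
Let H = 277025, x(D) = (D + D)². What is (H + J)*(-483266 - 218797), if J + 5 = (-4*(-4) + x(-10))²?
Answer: -315981706788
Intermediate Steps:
x(D) = 4*D² (x(D) = (2*D)² = 4*D²)
J = 173051 (J = -5 + (-4*(-4) + 4*(-10)²)² = -5 + (16 + 4*100)² = -5 + (16 + 400)² = -5 + 416² = -5 + 173056 = 173051)
(H + J)*(-483266 - 218797) = (277025 + 173051)*(-483266 - 218797) = 450076*(-702063) = -315981706788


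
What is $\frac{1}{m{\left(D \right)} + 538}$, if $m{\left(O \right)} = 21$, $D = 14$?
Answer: $\frac{1}{559} \approx 0.0017889$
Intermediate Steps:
$\frac{1}{m{\left(D \right)} + 538} = \frac{1}{21 + 538} = \frac{1}{559}$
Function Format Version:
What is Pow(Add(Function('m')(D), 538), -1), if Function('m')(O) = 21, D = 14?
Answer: Rational(1, 559) ≈ 0.0017889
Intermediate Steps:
Pow(Add(Function('m')(D), 538), -1) = Pow(Add(21, 538), -1) = Pow(559, -1) = Rational(1, 559)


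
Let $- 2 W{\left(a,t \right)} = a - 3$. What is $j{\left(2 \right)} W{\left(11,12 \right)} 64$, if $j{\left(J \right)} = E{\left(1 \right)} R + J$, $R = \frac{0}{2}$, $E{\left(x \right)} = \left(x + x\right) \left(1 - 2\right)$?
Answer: $-512$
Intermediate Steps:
$W{\left(a,t \right)} = \frac{3}{2} - \frac{a}{2}$ ($W{\left(a,t \right)} = - \frac{a - 3}{2} = - \frac{-3 + a}{2} = \frac{3}{2} - \frac{a}{2}$)
$E{\left(x \right)} = - 2 x$ ($E{\left(x \right)} = 2 x \left(-1\right) = - 2 x$)
$R = 0$ ($R = 0 \cdot \frac{1}{2} = 0$)
$j{\left(J \right)} = J$ ($j{\left(J \right)} = \left(-2\right) 1 \cdot 0 + J = \left(-2\right) 0 + J = 0 + J = J$)
$j{\left(2 \right)} W{\left(11,12 \right)} 64 = 2 \left(\frac{3}{2} - \frac{11}{2}\right) 64 = 2 \left(-4\right) 64 = \left(-8\right) 64 = -512$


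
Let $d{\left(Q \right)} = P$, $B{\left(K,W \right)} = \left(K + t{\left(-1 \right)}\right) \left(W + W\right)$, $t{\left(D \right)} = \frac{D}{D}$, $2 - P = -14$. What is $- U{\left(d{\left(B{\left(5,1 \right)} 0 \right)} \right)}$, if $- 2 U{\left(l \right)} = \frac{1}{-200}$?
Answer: $- \frac{1}{400} \approx -0.0025$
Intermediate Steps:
$P = 16$ ($P = 2 - -14 = 2 + 14 = 16$)
$t{\left(D \right)} = 1$
$B{\left(K,W \right)} = 2 W \left(1 + K\right)$ ($B{\left(K,W \right)} = \left(K + 1\right) \left(W + W\right) = \left(1 + K\right) 2 W = 2 W \left(1 + K\right)$)
$d{\left(Q \right)} = 16$
$U{\left(l \right)} = \frac{1}{400}$ ($U{\left(l \right)} = - \frac{1}{2 \left(-200\right)} = \left(- \frac{1}{2}\right) \left(- \frac{1}{200}\right) = \frac{1}{400}$)
$- U{\left(d{\left(B{\left(5,1 \right)} 0 \right)} \right)} = \left(-1\right) \frac{1}{400} = - \frac{1}{400}$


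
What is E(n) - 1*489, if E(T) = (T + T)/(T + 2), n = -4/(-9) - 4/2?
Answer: -496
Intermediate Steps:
n = -14/9 (n = -4*(-1/9) - 4*1/2 = 4/9 - 2 = -14/9 ≈ -1.5556)
E(T) = 2*T/(2 + T) (E(T) = (2*T)/(2 + T) = 2*T/(2 + T))
E(n) - 1*489 = 2*(-14/9)/(2 - 14/9) - 1*489 = 2*(-14/9)/(4/9) - 489 = 2*(-14/9)*(9/4) - 489 = -7 - 489 = -496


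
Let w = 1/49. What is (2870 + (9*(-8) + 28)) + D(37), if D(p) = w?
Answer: 138475/49 ≈ 2826.0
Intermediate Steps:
w = 1/49 ≈ 0.020408
D(p) = 1/49
(2870 + (9*(-8) + 28)) + D(37) = (2870 + (9*(-8) + 28)) + 1/49 = (2870 + (-72 + 28)) + 1/49 = (2870 - 44) + 1/49 = 2826 + 1/49 = 138475/49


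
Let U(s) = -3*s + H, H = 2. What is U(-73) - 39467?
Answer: -39246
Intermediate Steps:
U(s) = 2 - 3*s (U(s) = -3*s + 2 = 2 - 3*s)
U(-73) - 39467 = (2 - 3*(-73)) - 39467 = (2 + 219) - 39467 = 221 - 39467 = -39246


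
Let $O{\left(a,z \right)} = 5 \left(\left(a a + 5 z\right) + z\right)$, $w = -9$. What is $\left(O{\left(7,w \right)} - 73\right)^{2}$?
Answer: $9604$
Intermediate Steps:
$O{\left(a,z \right)} = 5 a^{2} + 30 z$ ($O{\left(a,z \right)} = 5 \left(\left(a^{2} + 5 z\right) + z\right) = 5 \left(a^{2} + 6 z\right) = 5 a^{2} + 30 z$)
$\left(O{\left(7,w \right)} - 73\right)^{2} = \left(\left(5 \cdot 7^{2} + 30 \left(-9\right)\right) - 73\right)^{2} = \left(\left(5 \cdot 49 - 270\right) - 73\right)^{2} = \left(\left(245 - 270\right) - 73\right)^{2} = \left(-25 - 73\right)^{2} = \left(-98\right)^{2} = 9604$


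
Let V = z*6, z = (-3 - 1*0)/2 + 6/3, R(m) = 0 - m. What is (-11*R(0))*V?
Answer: 0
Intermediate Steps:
R(m) = -m
z = ½ (z = (-3 + 0)*(½) + 6*(⅓) = -3*½ + 2 = -3/2 + 2 = ½ ≈ 0.50000)
V = 3 (V = (½)*6 = 3)
(-11*R(0))*V = -(-11)*0*3 = -11*0*3 = 0*3 = 0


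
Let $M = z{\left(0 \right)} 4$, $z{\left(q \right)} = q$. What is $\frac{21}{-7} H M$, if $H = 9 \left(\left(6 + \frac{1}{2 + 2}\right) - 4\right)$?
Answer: $0$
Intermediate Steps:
$M = 0$ ($M = 0 \cdot 4 = 0$)
$H = \frac{81}{4}$ ($H = 9 \left(\left(6 + \frac{1}{4}\right) - 4\right) = 9 \left(\frac{25}{4} - 4\right) = 9 \cdot \frac{9}{4} = \frac{81}{4} \approx 20.25$)
$\frac{21}{-7} H M = \frac{21}{-7} \cdot \frac{81}{4} \cdot 0 = 21 \left(- \frac{1}{7}\right) \frac{81}{4} \cdot 0 = \left(-3\right) \frac{81}{4} \cdot 0 = \left(- \frac{243}{4}\right) 0 = 0$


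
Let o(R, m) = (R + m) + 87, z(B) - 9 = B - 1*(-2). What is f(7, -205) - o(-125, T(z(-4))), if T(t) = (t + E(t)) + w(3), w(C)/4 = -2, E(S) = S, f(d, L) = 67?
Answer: 99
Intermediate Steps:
w(C) = -8 (w(C) = 4*(-2) = -8)
z(B) = 11 + B (z(B) = 9 + (B - 1*(-2)) = 9 + (B + 2) = 9 + (2 + B) = 11 + B)
T(t) = -8 + 2*t (T(t) = (t + t) - 8 = 2*t - 8 = -8 + 2*t)
o(R, m) = 87 + R + m
f(7, -205) - o(-125, T(z(-4))) = 67 - (87 - 125 + (-8 + 2*(11 - 4))) = 67 - (87 - 125 + (-8 + 2*7)) = 67 - (87 - 125 + (-8 + 14)) = 67 - (87 - 125 + 6) = 67 - 1*(-32) = 67 + 32 = 99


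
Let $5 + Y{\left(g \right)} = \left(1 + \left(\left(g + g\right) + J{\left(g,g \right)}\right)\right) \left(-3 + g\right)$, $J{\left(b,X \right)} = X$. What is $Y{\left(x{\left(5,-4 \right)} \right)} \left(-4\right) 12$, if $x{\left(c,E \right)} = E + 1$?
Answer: $-2064$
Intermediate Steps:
$x{\left(c,E \right)} = 1 + E$
$Y{\left(g \right)} = -5 + \left(1 + 3 g\right) \left(-3 + g\right)$ ($Y{\left(g \right)} = -5 + \left(1 + \left(\left(g + g\right) + g\right)\right) \left(-3 + g\right) = -5 + \left(1 + \left(2 g + g\right)\right) \left(-3 + g\right) = -5 + \left(1 + 3 g\right) \left(-3 + g\right)$)
$Y{\left(x{\left(5,-4 \right)} \right)} \left(-4\right) 12 = \left(-8 - 8 \left(1 - 4\right) + 3 \left(1 - 4\right)^{2}\right) \left(-4\right) 12 = \left(-8 - -24 + 3 \left(-3\right)^{2}\right) \left(-4\right) 12 = \left(-8 + 24 + 3 \cdot 9\right) \left(-4\right) 12 = \left(-8 + 24 + 27\right) \left(-4\right) 12 = 43 \left(-4\right) 12 = \left(-172\right) 12 = -2064$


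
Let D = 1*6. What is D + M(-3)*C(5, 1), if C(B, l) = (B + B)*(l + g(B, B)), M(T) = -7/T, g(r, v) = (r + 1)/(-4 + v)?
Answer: 508/3 ≈ 169.33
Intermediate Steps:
D = 6
g(r, v) = (1 + r)/(-4 + v)
C(B, l) = 2*B*(l + (1 + B)/(-4 + B)) (C(B, l) = (B + B)*(l + (1 + B)/(-4 + B)) = (2*B)*(l + (1 + B)/(-4 + B)) = 2*B*(l + (1 + B)/(-4 + B)))
D + M(-3)*C(5, 1) = 6 + (-7/(-3))*(2*5*(1 + 5 + 1*(-4 + 5))/(-4 + 5)) = 6 + (-7*(-⅓))*(2*5*(1 + 5 + 1*1)/1) = 6 + 7*(2*5*1*(1 + 5 + 1))/3 = 6 + 7*(2*5*1*7)/3 = 6 + (7/3)*70 = 6 + 490/3 = 508/3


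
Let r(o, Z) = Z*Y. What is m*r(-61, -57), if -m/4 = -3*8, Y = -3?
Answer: 16416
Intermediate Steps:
r(o, Z) = -3*Z (r(o, Z) = Z*(-3) = -3*Z)
m = 96 (m = -(-12)*8 = -4*(-24) = 96)
m*r(-61, -57) = 96*(-3*(-57)) = 96*171 = 16416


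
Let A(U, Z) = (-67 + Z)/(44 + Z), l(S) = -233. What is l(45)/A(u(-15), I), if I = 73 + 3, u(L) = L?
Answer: -9320/3 ≈ -3106.7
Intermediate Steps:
I = 76
A(U, Z) = (-67 + Z)/(44 + Z)
l(45)/A(u(-15), I) = -233*(44 + 76)/(-67 + 76) = -233/(9/120) = -233/((1/120)*9) = -233/3/40 = -233*40/3 = -9320/3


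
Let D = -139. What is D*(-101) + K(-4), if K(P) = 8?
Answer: 14047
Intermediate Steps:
D*(-101) + K(-4) = -139*(-101) + 8 = 14039 + 8 = 14047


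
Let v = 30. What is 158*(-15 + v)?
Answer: 2370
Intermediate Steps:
158*(-15 + v) = 158*(-15 + 30) = 158*15 = 2370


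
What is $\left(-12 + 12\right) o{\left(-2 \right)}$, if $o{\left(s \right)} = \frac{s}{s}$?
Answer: $0$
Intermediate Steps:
$o{\left(s \right)} = 1$
$\left(-12 + 12\right) o{\left(-2 \right)} = \left(-12 + 12\right) 1 = 0 \cdot 1 = 0$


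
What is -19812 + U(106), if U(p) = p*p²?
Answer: 1171204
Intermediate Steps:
U(p) = p³
-19812 + U(106) = -19812 + 106³ = -19812 + 1191016 = 1171204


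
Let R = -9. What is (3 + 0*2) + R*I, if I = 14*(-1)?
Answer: 129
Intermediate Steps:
I = -14
(3 + 0*2) + R*I = (3 + 0*2) - 9*(-14) = (3 + 0) + 126 = 3 + 126 = 129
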